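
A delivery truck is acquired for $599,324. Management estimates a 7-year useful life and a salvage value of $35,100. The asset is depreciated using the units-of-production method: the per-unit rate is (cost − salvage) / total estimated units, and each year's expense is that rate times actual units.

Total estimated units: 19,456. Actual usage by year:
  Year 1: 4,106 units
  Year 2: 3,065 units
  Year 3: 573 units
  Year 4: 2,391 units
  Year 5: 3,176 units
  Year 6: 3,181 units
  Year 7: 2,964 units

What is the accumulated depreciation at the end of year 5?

Depreciable base = $599,324 − $35,100 = $564,224.
Rate = $564,224 / 19,456 units = $29 per unit.
Year 1: 4,106 × $29 = $119,074. Book value $480,250.
Year 2: 3,065 × $29 = $88,885. Book value $391,365.
Year 3: 573 × $29 = $16,617. Book value $374,748.
Year 4: 2,391 × $29 = $69,339. Book value $305,409.
Year 5: 3,176 × $29 = $92,104. Book value $213,305.
Accumulated through year 5 = $599,324 − $213,305 = $386,019.

$386,019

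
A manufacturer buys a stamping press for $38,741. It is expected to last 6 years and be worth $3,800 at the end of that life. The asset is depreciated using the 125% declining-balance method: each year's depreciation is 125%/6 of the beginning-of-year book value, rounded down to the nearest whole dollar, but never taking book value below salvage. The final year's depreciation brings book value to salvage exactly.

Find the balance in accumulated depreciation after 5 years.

Depreciable base = $38,741 − $3,800 = $34,941.
Year 1: ⌊$38,741 × 125%/6⌋ = $8,071. Book value $30,670.
Year 2: ⌊$30,670 × 125%/6⌋ = $6,389. Book value $24,281.
Year 3: ⌊$24,281 × 125%/6⌋ = $5,058. Book value $19,223.
Year 4: ⌊$19,223 × 125%/6⌋ = $4,004. Book value $15,219.
Year 5: ⌊$15,219 × 125%/6⌋ = $3,170. Book value $12,049.
Accumulated through year 5 = $38,741 − $12,049 = $26,692.

$26,692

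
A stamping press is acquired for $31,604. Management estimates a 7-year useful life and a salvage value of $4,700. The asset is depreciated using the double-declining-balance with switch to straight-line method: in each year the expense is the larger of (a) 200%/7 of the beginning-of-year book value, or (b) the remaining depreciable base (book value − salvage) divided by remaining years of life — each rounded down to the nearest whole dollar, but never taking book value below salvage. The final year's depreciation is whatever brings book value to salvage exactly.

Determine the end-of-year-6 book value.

Depreciable base = $31,604 − $4,700 = $26,904.
Year 1: DB = ⌊$31,604 × 200%/7⌋ = $9,029; SL = ⌊$26,904/7⌋ = $3,843 → take DB $9,029. Book value $22,575.
Year 2: DB = ⌊$22,575 × 200%/7⌋ = $6,450; SL = ⌊$17,875/6⌋ = $2,979 → take DB $6,450. Book value $16,125.
Year 3: DB = ⌊$16,125 × 200%/7⌋ = $4,607; SL = ⌊$11,425/5⌋ = $2,285 → take DB $4,607. Book value $11,518.
Year 4: DB = ⌊$11,518 × 200%/7⌋ = $3,290; SL = ⌊$6,818/4⌋ = $1,704 → take DB $3,290. Book value $8,228.
Year 5: DB = ⌊$8,228 × 200%/7⌋ = $2,350; SL = ⌊$3,528/3⌋ = $1,176 → take DB $2,350. Book value $5,878.
Year 6: DB = ⌊$5,878 × 200%/7⌋ = $1,679; SL = ⌊$1,178/2⌋ = $589 → take DB $1,679, capped at $1,178. Book value $4,700.

$4,700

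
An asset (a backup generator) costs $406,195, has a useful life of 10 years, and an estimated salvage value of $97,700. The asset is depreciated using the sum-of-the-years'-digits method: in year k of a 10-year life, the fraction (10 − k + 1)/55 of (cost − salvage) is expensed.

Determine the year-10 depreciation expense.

Depreciable base = $406,195 − $97,700 = $308,495.
Sum of the years' digits = 10+9+8+7+6+5+4+3+2+1 = 55.
Year 1: $308,495 × 10/55 = $56,090. Book value $350,105.
Year 2: $308,495 × 9/55 = $50,481. Book value $299,624.
Year 3: $308,495 × 8/55 = $44,872. Book value $254,752.
Year 4: $308,495 × 7/55 = $39,263. Book value $215,489.
Year 5: $308,495 × 6/55 = $33,654. Book value $181,835.
Year 6: $308,495 × 5/55 = $28,045. Book value $153,790.
Year 7: $308,495 × 4/55 = $22,436. Book value $131,354.
Year 8: $308,495 × 3/55 = $16,827. Book value $114,527.
Year 9: $308,495 × 2/55 = $11,218. Book value $103,309.
Year 10: $308,495 × 1/55 = $5,609. Book value $97,700.

$5,609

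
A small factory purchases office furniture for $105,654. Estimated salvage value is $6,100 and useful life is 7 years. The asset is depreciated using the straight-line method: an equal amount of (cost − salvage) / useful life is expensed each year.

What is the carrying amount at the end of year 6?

$20,322

Depreciable base = $105,654 − $6,100 = $99,554.
Annual expense = $99,554 / 7 = $14,222.
End of year 1: book value $91,432.
End of year 2: book value $77,210.
End of year 3: book value $62,988.
End of year 4: book value $48,766.
End of year 5: book value $34,544.
End of year 6: book value $20,322.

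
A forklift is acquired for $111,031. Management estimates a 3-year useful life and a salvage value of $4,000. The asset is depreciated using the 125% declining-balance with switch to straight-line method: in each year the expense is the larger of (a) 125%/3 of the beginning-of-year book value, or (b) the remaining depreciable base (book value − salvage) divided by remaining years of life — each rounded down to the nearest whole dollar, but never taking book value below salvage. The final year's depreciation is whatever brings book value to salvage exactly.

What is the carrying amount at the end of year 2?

$34,385

Depreciable base = $111,031 − $4,000 = $107,031.
Year 1: DB = ⌊$111,031 × 125%/3⌋ = $46,262; SL = ⌊$107,031/3⌋ = $35,677 → take DB $46,262. Book value $64,769.
Year 2: DB = ⌊$64,769 × 125%/3⌋ = $26,987; SL = ⌊$60,769/2⌋ = $30,384 → take SL $30,384. Book value $34,385.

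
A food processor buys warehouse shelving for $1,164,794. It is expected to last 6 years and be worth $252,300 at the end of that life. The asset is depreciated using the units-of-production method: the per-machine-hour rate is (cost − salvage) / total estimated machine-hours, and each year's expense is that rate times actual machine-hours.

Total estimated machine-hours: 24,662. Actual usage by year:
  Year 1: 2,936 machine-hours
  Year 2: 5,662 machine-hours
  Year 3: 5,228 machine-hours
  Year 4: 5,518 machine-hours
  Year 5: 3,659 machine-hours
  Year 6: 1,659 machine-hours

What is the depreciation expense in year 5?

Depreciable base = $1,164,794 − $252,300 = $912,494.
Rate = $912,494 / 24,662 machine-hours = $37 per machine-hour.
Year 1: 2,936 × $37 = $108,632. Book value $1,056,162.
Year 2: 5,662 × $37 = $209,494. Book value $846,668.
Year 3: 5,228 × $37 = $193,436. Book value $653,232.
Year 4: 5,518 × $37 = $204,166. Book value $449,066.
Year 5: 3,659 × $37 = $135,383. Book value $313,683.

$135,383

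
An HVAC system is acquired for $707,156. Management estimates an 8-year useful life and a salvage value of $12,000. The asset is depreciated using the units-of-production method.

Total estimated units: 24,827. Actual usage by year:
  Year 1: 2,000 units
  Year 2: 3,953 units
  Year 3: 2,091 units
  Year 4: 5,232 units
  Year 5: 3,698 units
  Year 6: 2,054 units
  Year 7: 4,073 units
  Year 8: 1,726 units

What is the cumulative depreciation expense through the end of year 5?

$475,272

Depreciable base = $707,156 − $12,000 = $695,156.
Rate = $695,156 / 24,827 units = $28 per unit.
Year 1: 2,000 × $28 = $56,000. Book value $651,156.
Year 2: 3,953 × $28 = $110,684. Book value $540,472.
Year 3: 2,091 × $28 = $58,548. Book value $481,924.
Year 4: 5,232 × $28 = $146,496. Book value $335,428.
Year 5: 3,698 × $28 = $103,544. Book value $231,884.
Accumulated through year 5 = $707,156 − $231,884 = $475,272.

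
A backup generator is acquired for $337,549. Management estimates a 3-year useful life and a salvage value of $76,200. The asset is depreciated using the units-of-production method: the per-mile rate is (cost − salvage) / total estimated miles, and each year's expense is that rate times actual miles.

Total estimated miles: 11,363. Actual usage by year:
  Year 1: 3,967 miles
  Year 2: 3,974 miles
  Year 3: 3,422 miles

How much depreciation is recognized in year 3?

$78,706

Depreciable base = $337,549 − $76,200 = $261,349.
Rate = $261,349 / 11,363 miles = $23 per mile.
Year 1: 3,967 × $23 = $91,241. Book value $246,308.
Year 2: 3,974 × $23 = $91,402. Book value $154,906.
Year 3: 3,422 × $23 = $78,706. Book value $76,200.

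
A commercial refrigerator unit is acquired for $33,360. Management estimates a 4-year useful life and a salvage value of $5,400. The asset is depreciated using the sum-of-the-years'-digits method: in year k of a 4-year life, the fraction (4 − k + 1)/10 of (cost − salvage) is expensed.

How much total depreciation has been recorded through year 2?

$19,572

Depreciable base = $33,360 − $5,400 = $27,960.
Sum of the years' digits = 4+3+2+1 = 10.
Year 1: $27,960 × 4/10 = $11,184. Book value $22,176.
Year 2: $27,960 × 3/10 = $8,388. Book value $13,788.
Accumulated through year 2 = $33,360 − $13,788 = $19,572.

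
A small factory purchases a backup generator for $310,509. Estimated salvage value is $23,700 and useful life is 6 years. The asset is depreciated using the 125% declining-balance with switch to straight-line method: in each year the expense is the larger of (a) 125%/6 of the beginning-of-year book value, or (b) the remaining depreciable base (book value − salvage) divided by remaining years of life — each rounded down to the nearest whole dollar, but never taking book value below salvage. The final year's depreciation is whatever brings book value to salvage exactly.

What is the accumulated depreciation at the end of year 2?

Depreciable base = $310,509 − $23,700 = $286,809.
Year 1: DB = ⌊$310,509 × 125%/6⌋ = $64,689; SL = ⌊$286,809/6⌋ = $47,801 → take DB $64,689. Book value $245,820.
Year 2: DB = ⌊$245,820 × 125%/6⌋ = $51,212; SL = ⌊$222,120/5⌋ = $44,424 → take DB $51,212. Book value $194,608.
Accumulated through year 2 = $310,509 − $194,608 = $115,901.

$115,901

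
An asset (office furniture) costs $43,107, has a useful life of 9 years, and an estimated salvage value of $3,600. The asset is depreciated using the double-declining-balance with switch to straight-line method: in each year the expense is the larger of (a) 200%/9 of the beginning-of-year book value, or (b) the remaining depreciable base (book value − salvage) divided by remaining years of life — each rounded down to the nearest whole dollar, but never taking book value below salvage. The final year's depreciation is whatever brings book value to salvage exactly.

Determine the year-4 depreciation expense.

$4,507

Depreciable base = $43,107 − $3,600 = $39,507.
Year 1: DB = ⌊$43,107 × 200%/9⌋ = $9,579; SL = ⌊$39,507/9⌋ = $4,389 → take DB $9,579. Book value $33,528.
Year 2: DB = ⌊$33,528 × 200%/9⌋ = $7,450; SL = ⌊$29,928/8⌋ = $3,741 → take DB $7,450. Book value $26,078.
Year 3: DB = ⌊$26,078 × 200%/9⌋ = $5,795; SL = ⌊$22,478/7⌋ = $3,211 → take DB $5,795. Book value $20,283.
Year 4: DB = ⌊$20,283 × 200%/9⌋ = $4,507; SL = ⌊$16,683/6⌋ = $2,780 → take DB $4,507. Book value $15,776.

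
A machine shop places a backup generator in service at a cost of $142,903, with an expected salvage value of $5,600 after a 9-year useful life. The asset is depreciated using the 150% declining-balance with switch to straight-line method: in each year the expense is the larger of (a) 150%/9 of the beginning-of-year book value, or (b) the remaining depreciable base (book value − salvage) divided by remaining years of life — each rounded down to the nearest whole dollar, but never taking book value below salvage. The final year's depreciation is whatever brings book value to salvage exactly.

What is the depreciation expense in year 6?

Depreciable base = $142,903 − $5,600 = $137,303.
Year 1: DB = ⌊$142,903 × 150%/9⌋ = $23,817; SL = ⌊$137,303/9⌋ = $15,255 → take DB $23,817. Book value $119,086.
Year 2: DB = ⌊$119,086 × 150%/9⌋ = $19,847; SL = ⌊$113,486/8⌋ = $14,185 → take DB $19,847. Book value $99,239.
Year 3: DB = ⌊$99,239 × 150%/9⌋ = $16,539; SL = ⌊$93,639/7⌋ = $13,377 → take DB $16,539. Book value $82,700.
Year 4: DB = ⌊$82,700 × 150%/9⌋ = $13,783; SL = ⌊$77,100/6⌋ = $12,850 → take DB $13,783. Book value $68,917.
Year 5: DB = ⌊$68,917 × 150%/9⌋ = $11,486; SL = ⌊$63,317/5⌋ = $12,663 → take SL $12,663. Book value $56,254.
Year 6: DB = ⌊$56,254 × 150%/9⌋ = $9,375; SL = ⌊$50,654/4⌋ = $12,663 → take SL $12,663. Book value $43,591.

$12,663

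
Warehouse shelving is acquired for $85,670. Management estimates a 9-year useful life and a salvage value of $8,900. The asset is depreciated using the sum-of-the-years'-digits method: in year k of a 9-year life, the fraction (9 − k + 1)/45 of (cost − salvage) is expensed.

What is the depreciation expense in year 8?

Depreciable base = $85,670 − $8,900 = $76,770.
Sum of the years' digits = 9+8+7+6+5+4+3+2+1 = 45.
Year 1: $76,770 × 9/45 = $15,354. Book value $70,316.
Year 2: $76,770 × 8/45 = $13,648. Book value $56,668.
Year 3: $76,770 × 7/45 = $11,942. Book value $44,726.
Year 4: $76,770 × 6/45 = $10,236. Book value $34,490.
Year 5: $76,770 × 5/45 = $8,530. Book value $25,960.
Year 6: $76,770 × 4/45 = $6,824. Book value $19,136.
Year 7: $76,770 × 3/45 = $5,118. Book value $14,018.
Year 8: $76,770 × 2/45 = $3,412. Book value $10,606.

$3,412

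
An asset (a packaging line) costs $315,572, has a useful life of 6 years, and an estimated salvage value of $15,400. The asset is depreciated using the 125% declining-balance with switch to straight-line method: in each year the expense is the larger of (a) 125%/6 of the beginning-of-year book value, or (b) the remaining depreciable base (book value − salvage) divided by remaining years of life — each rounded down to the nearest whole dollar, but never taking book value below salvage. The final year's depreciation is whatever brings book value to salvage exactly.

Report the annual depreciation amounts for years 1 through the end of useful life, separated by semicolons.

Depreciable base = $315,572 − $15,400 = $300,172.
Year 1: DB = ⌊$315,572 × 125%/6⌋ = $65,744; SL = ⌊$300,172/6⌋ = $50,028 → take DB $65,744. Book value $249,828.
Year 2: DB = ⌊$249,828 × 125%/6⌋ = $52,047; SL = ⌊$234,428/5⌋ = $46,885 → take DB $52,047. Book value $197,781.
Year 3: DB = ⌊$197,781 × 125%/6⌋ = $41,204; SL = ⌊$182,381/4⌋ = $45,595 → take SL $45,595. Book value $152,186.
Year 4: DB = ⌊$152,186 × 125%/6⌋ = $31,705; SL = ⌊$136,786/3⌋ = $45,595 → take SL $45,595. Book value $106,591.
Year 5: DB = ⌊$106,591 × 125%/6⌋ = $22,206; SL = ⌊$91,191/2⌋ = $45,595 → take SL $45,595. Book value $60,996.
Year 6 (final): $60,996 − $15,400 = $45,596. Book value $15,400.

$65,744; $52,047; $45,595; $45,595; $45,595; $45,596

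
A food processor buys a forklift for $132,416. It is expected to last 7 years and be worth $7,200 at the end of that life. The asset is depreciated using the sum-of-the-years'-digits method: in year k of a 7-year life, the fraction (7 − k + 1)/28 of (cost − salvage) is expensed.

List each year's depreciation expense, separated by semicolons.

Depreciable base = $132,416 − $7,200 = $125,216.
Sum of the years' digits = 7+6+5+4+3+2+1 = 28.
Year 1: $125,216 × 7/28 = $31,304. Book value $101,112.
Year 2: $125,216 × 6/28 = $26,832. Book value $74,280.
Year 3: $125,216 × 5/28 = $22,360. Book value $51,920.
Year 4: $125,216 × 4/28 = $17,888. Book value $34,032.
Year 5: $125,216 × 3/28 = $13,416. Book value $20,616.
Year 6: $125,216 × 2/28 = $8,944. Book value $11,672.
Year 7: $125,216 × 1/28 = $4,472. Book value $7,200.

$31,304; $26,832; $22,360; $17,888; $13,416; $8,944; $4,472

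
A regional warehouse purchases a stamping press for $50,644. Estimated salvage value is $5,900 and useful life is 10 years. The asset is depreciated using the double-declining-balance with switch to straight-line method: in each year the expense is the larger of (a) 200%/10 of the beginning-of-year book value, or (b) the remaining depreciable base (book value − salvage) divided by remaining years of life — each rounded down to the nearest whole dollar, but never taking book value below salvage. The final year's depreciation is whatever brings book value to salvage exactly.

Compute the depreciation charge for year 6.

$3,319

Depreciable base = $50,644 − $5,900 = $44,744.
Year 1: DB = ⌊$50,644 × 200%/10⌋ = $10,128; SL = ⌊$44,744/10⌋ = $4,474 → take DB $10,128. Book value $40,516.
Year 2: DB = ⌊$40,516 × 200%/10⌋ = $8,103; SL = ⌊$34,616/9⌋ = $3,846 → take DB $8,103. Book value $32,413.
Year 3: DB = ⌊$32,413 × 200%/10⌋ = $6,482; SL = ⌊$26,513/8⌋ = $3,314 → take DB $6,482. Book value $25,931.
Year 4: DB = ⌊$25,931 × 200%/10⌋ = $5,186; SL = ⌊$20,031/7⌋ = $2,861 → take DB $5,186. Book value $20,745.
Year 5: DB = ⌊$20,745 × 200%/10⌋ = $4,149; SL = ⌊$14,845/6⌋ = $2,474 → take DB $4,149. Book value $16,596.
Year 6: DB = ⌊$16,596 × 200%/10⌋ = $3,319; SL = ⌊$10,696/5⌋ = $2,139 → take DB $3,319. Book value $13,277.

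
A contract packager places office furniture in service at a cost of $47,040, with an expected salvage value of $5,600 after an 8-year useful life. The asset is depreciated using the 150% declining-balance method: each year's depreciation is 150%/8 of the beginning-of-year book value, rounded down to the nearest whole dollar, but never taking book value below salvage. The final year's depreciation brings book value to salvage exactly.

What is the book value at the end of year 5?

Depreciable base = $47,040 − $5,600 = $41,440.
Year 1: ⌊$47,040 × 150%/8⌋ = $8,820. Book value $38,220.
Year 2: ⌊$38,220 × 150%/8⌋ = $7,166. Book value $31,054.
Year 3: ⌊$31,054 × 150%/8⌋ = $5,822. Book value $25,232.
Year 4: ⌊$25,232 × 150%/8⌋ = $4,731. Book value $20,501.
Year 5: ⌊$20,501 × 150%/8⌋ = $3,843. Book value $16,658.

$16,658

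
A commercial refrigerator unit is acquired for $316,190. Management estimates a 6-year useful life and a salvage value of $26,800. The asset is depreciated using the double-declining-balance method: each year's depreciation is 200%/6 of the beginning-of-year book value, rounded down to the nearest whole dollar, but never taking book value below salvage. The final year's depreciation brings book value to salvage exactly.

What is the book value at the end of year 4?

$62,458

Depreciable base = $316,190 − $26,800 = $289,390.
Year 1: ⌊$316,190 × 200%/6⌋ = $105,396. Book value $210,794.
Year 2: ⌊$210,794 × 200%/6⌋ = $70,264. Book value $140,530.
Year 3: ⌊$140,530 × 200%/6⌋ = $46,843. Book value $93,687.
Year 4: ⌊$93,687 × 200%/6⌋ = $31,229. Book value $62,458.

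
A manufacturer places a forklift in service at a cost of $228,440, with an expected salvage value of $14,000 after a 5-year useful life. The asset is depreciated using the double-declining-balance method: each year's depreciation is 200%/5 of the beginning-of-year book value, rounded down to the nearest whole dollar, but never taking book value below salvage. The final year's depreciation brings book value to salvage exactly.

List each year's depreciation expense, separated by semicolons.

Depreciable base = $228,440 − $14,000 = $214,440.
Year 1: ⌊$228,440 × 200%/5⌋ = $91,376. Book value $137,064.
Year 2: ⌊$137,064 × 200%/5⌋ = $54,825. Book value $82,239.
Year 3: ⌊$82,239 × 200%/5⌋ = $32,895. Book value $49,344.
Year 4: ⌊$49,344 × 200%/5⌋ = $19,737. Book value $29,607.
Year 5 (final): $29,607 − $14,000 = $15,607. Book value $14,000.

$91,376; $54,825; $32,895; $19,737; $15,607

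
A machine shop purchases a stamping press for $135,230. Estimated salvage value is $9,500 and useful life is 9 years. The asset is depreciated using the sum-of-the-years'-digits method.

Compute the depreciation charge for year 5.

Depreciable base = $135,230 − $9,500 = $125,730.
Sum of the years' digits = 9+8+7+6+5+4+3+2+1 = 45.
Year 1: $125,730 × 9/45 = $25,146. Book value $110,084.
Year 2: $125,730 × 8/45 = $22,352. Book value $87,732.
Year 3: $125,730 × 7/45 = $19,558. Book value $68,174.
Year 4: $125,730 × 6/45 = $16,764. Book value $51,410.
Year 5: $125,730 × 5/45 = $13,970. Book value $37,440.

$13,970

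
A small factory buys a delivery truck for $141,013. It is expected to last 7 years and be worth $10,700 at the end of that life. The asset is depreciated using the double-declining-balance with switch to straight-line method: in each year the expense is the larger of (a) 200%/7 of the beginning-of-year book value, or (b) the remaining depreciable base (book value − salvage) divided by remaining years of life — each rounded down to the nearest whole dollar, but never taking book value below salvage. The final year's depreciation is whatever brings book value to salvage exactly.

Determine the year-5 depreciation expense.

$10,488

Depreciable base = $141,013 − $10,700 = $130,313.
Year 1: DB = ⌊$141,013 × 200%/7⌋ = $40,289; SL = ⌊$130,313/7⌋ = $18,616 → take DB $40,289. Book value $100,724.
Year 2: DB = ⌊$100,724 × 200%/7⌋ = $28,778; SL = ⌊$90,024/6⌋ = $15,004 → take DB $28,778. Book value $71,946.
Year 3: DB = ⌊$71,946 × 200%/7⌋ = $20,556; SL = ⌊$61,246/5⌋ = $12,249 → take DB $20,556. Book value $51,390.
Year 4: DB = ⌊$51,390 × 200%/7⌋ = $14,682; SL = ⌊$40,690/4⌋ = $10,172 → take DB $14,682. Book value $36,708.
Year 5: DB = ⌊$36,708 × 200%/7⌋ = $10,488; SL = ⌊$26,008/3⌋ = $8,669 → take DB $10,488. Book value $26,220.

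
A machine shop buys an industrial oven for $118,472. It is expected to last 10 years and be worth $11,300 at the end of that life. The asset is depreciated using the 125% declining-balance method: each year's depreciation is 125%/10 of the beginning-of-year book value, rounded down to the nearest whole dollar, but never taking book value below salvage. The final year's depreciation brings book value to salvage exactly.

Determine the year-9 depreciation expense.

$5,088

Depreciable base = $118,472 − $11,300 = $107,172.
Year 1: ⌊$118,472 × 125%/10⌋ = $14,809. Book value $103,663.
Year 2: ⌊$103,663 × 125%/10⌋ = $12,957. Book value $90,706.
Year 3: ⌊$90,706 × 125%/10⌋ = $11,338. Book value $79,368.
Year 4: ⌊$79,368 × 125%/10⌋ = $9,921. Book value $69,447.
Year 5: ⌊$69,447 × 125%/10⌋ = $8,680. Book value $60,767.
Year 6: ⌊$60,767 × 125%/10⌋ = $7,595. Book value $53,172.
Year 7: ⌊$53,172 × 125%/10⌋ = $6,646. Book value $46,526.
Year 8: ⌊$46,526 × 125%/10⌋ = $5,815. Book value $40,711.
Year 9: ⌊$40,711 × 125%/10⌋ = $5,088. Book value $35,623.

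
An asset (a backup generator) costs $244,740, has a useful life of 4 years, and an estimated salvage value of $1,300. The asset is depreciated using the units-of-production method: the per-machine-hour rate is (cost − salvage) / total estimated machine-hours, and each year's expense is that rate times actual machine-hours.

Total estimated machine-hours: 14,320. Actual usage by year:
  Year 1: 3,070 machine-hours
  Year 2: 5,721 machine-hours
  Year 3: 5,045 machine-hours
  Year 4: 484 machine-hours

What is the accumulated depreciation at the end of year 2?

Depreciable base = $244,740 − $1,300 = $243,440.
Rate = $243,440 / 14,320 machine-hours = $17 per machine-hour.
Year 1: 3,070 × $17 = $52,190. Book value $192,550.
Year 2: 5,721 × $17 = $97,257. Book value $95,293.
Accumulated through year 2 = $244,740 − $95,293 = $149,447.

$149,447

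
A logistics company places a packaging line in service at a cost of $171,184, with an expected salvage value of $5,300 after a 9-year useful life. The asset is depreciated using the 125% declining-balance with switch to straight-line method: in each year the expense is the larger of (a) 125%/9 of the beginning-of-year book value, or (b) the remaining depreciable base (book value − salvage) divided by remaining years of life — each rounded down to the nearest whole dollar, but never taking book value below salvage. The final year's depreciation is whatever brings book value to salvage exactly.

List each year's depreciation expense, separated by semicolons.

Depreciable base = $171,184 − $5,300 = $165,884.
Year 1: DB = ⌊$171,184 × 125%/9⌋ = $23,775; SL = ⌊$165,884/9⌋ = $18,431 → take DB $23,775. Book value $147,409.
Year 2: DB = ⌊$147,409 × 125%/9⌋ = $20,473; SL = ⌊$142,109/8⌋ = $17,763 → take DB $20,473. Book value $126,936.
Year 3: DB = ⌊$126,936 × 125%/9⌋ = $17,630; SL = ⌊$121,636/7⌋ = $17,376 → take DB $17,630. Book value $109,306.
Year 4: DB = ⌊$109,306 × 125%/9⌋ = $15,181; SL = ⌊$104,006/6⌋ = $17,334 → take SL $17,334. Book value $91,972.
Year 5: DB = ⌊$91,972 × 125%/9⌋ = $12,773; SL = ⌊$86,672/5⌋ = $17,334 → take SL $17,334. Book value $74,638.
Year 6: DB = ⌊$74,638 × 125%/9⌋ = $10,366; SL = ⌊$69,338/4⌋ = $17,334 → take SL $17,334. Book value $57,304.
Year 7: DB = ⌊$57,304 × 125%/9⌋ = $7,958; SL = ⌊$52,004/3⌋ = $17,334 → take SL $17,334. Book value $39,970.
Year 8: DB = ⌊$39,970 × 125%/9⌋ = $5,551; SL = ⌊$34,670/2⌋ = $17,335 → take SL $17,335. Book value $22,635.
Year 9 (final): $22,635 − $5,300 = $17,335. Book value $5,300.

$23,775; $20,473; $17,630; $17,334; $17,334; $17,334; $17,334; $17,335; $17,335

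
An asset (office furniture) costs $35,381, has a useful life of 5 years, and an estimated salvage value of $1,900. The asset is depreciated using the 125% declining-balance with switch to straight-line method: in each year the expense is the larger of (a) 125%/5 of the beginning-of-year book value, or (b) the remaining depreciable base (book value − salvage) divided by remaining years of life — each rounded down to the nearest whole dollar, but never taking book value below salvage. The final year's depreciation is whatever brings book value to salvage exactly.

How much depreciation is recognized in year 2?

Depreciable base = $35,381 − $1,900 = $33,481.
Year 1: DB = ⌊$35,381 × 125%/5⌋ = $8,845; SL = ⌊$33,481/5⌋ = $6,696 → take DB $8,845. Book value $26,536.
Year 2: DB = ⌊$26,536 × 125%/5⌋ = $6,634; SL = ⌊$24,636/4⌋ = $6,159 → take DB $6,634. Book value $19,902.

$6,634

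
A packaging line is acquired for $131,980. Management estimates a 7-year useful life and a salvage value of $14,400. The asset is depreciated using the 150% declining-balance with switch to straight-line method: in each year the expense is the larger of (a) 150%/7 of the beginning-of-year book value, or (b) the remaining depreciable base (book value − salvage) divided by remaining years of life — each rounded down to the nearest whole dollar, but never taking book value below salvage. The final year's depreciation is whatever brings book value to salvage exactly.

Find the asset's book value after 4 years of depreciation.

Depreciable base = $131,980 − $14,400 = $117,580.
Year 1: DB = ⌊$131,980 × 150%/7⌋ = $28,281; SL = ⌊$117,580/7⌋ = $16,797 → take DB $28,281. Book value $103,699.
Year 2: DB = ⌊$103,699 × 150%/7⌋ = $22,221; SL = ⌊$89,299/6⌋ = $14,883 → take DB $22,221. Book value $81,478.
Year 3: DB = ⌊$81,478 × 150%/7⌋ = $17,459; SL = ⌊$67,078/5⌋ = $13,415 → take DB $17,459. Book value $64,019.
Year 4: DB = ⌊$64,019 × 150%/7⌋ = $13,718; SL = ⌊$49,619/4⌋ = $12,404 → take DB $13,718. Book value $50,301.

$50,301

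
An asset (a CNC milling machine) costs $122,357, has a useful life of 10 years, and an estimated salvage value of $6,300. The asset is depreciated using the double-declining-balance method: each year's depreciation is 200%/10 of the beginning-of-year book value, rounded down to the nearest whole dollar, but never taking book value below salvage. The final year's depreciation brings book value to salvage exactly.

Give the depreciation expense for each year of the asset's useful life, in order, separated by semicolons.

$24,471; $19,577; $15,661; $12,529; $10,023; $8,019; $6,415; $5,132; $4,106; $10,124

Depreciable base = $122,357 − $6,300 = $116,057.
Year 1: ⌊$122,357 × 200%/10⌋ = $24,471. Book value $97,886.
Year 2: ⌊$97,886 × 200%/10⌋ = $19,577. Book value $78,309.
Year 3: ⌊$78,309 × 200%/10⌋ = $15,661. Book value $62,648.
Year 4: ⌊$62,648 × 200%/10⌋ = $12,529. Book value $50,119.
Year 5: ⌊$50,119 × 200%/10⌋ = $10,023. Book value $40,096.
Year 6: ⌊$40,096 × 200%/10⌋ = $8,019. Book value $32,077.
Year 7: ⌊$32,077 × 200%/10⌋ = $6,415. Book value $25,662.
Year 8: ⌊$25,662 × 200%/10⌋ = $5,132. Book value $20,530.
Year 9: ⌊$20,530 × 200%/10⌋ = $4,106. Book value $16,424.
Year 10 (final): $16,424 − $6,300 = $10,124. Book value $6,300.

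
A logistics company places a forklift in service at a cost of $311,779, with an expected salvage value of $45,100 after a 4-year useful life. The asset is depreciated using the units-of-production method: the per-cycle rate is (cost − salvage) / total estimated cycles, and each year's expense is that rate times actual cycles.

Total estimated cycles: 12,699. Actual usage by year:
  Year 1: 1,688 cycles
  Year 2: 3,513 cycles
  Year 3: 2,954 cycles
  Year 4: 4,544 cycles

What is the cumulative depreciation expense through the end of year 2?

Depreciable base = $311,779 − $45,100 = $266,679.
Rate = $266,679 / 12,699 cycles = $21 per cycle.
Year 1: 1,688 × $21 = $35,448. Book value $276,331.
Year 2: 3,513 × $21 = $73,773. Book value $202,558.
Accumulated through year 2 = $311,779 − $202,558 = $109,221.

$109,221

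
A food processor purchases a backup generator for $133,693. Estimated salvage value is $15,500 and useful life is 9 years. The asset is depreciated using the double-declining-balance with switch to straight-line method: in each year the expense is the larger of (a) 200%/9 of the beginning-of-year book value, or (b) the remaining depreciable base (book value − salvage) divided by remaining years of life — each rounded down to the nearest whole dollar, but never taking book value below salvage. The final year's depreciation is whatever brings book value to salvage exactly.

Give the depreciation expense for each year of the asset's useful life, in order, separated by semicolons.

Depreciable base = $133,693 − $15,500 = $118,193.
Year 1: DB = ⌊$133,693 × 200%/9⌋ = $29,709; SL = ⌊$118,193/9⌋ = $13,132 → take DB $29,709. Book value $103,984.
Year 2: DB = ⌊$103,984 × 200%/9⌋ = $23,107; SL = ⌊$88,484/8⌋ = $11,060 → take DB $23,107. Book value $80,877.
Year 3: DB = ⌊$80,877 × 200%/9⌋ = $17,972; SL = ⌊$65,377/7⌋ = $9,339 → take DB $17,972. Book value $62,905.
Year 4: DB = ⌊$62,905 × 200%/9⌋ = $13,978; SL = ⌊$47,405/6⌋ = $7,900 → take DB $13,978. Book value $48,927.
Year 5: DB = ⌊$48,927 × 200%/9⌋ = $10,872; SL = ⌊$33,427/5⌋ = $6,685 → take DB $10,872. Book value $38,055.
Year 6: DB = ⌊$38,055 × 200%/9⌋ = $8,456; SL = ⌊$22,555/4⌋ = $5,638 → take DB $8,456. Book value $29,599.
Year 7: DB = ⌊$29,599 × 200%/9⌋ = $6,577; SL = ⌊$14,099/3⌋ = $4,699 → take DB $6,577. Book value $23,022.
Year 8: DB = ⌊$23,022 × 200%/9⌋ = $5,116; SL = ⌊$7,522/2⌋ = $3,761 → take DB $5,116. Book value $17,906.
Year 9 (final): $17,906 − $15,500 = $2,406. Book value $15,500.

$29,709; $23,107; $17,972; $13,978; $10,872; $8,456; $6,577; $5,116; $2,406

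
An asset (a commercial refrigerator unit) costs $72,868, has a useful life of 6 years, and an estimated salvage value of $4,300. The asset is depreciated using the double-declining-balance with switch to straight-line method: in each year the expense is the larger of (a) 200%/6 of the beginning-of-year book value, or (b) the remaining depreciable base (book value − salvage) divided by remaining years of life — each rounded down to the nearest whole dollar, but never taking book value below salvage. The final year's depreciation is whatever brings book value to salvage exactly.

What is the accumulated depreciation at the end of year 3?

$51,277

Depreciable base = $72,868 − $4,300 = $68,568.
Year 1: DB = ⌊$72,868 × 200%/6⌋ = $24,289; SL = ⌊$68,568/6⌋ = $11,428 → take DB $24,289. Book value $48,579.
Year 2: DB = ⌊$48,579 × 200%/6⌋ = $16,193; SL = ⌊$44,279/5⌋ = $8,855 → take DB $16,193. Book value $32,386.
Year 3: DB = ⌊$32,386 × 200%/6⌋ = $10,795; SL = ⌊$28,086/4⌋ = $7,021 → take DB $10,795. Book value $21,591.
Accumulated through year 3 = $72,868 − $21,591 = $51,277.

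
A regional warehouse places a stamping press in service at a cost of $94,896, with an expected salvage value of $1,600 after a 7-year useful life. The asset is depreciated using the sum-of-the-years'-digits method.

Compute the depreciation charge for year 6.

$6,664

Depreciable base = $94,896 − $1,600 = $93,296.
Sum of the years' digits = 7+6+5+4+3+2+1 = 28.
Year 1: $93,296 × 7/28 = $23,324. Book value $71,572.
Year 2: $93,296 × 6/28 = $19,992. Book value $51,580.
Year 3: $93,296 × 5/28 = $16,660. Book value $34,920.
Year 4: $93,296 × 4/28 = $13,328. Book value $21,592.
Year 5: $93,296 × 3/28 = $9,996. Book value $11,596.
Year 6: $93,296 × 2/28 = $6,664. Book value $4,932.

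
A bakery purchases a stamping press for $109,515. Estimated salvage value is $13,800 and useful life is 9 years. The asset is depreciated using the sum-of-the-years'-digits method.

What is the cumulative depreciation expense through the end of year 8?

$93,588

Depreciable base = $109,515 − $13,800 = $95,715.
Sum of the years' digits = 9+8+7+6+5+4+3+2+1 = 45.
Year 1: $95,715 × 9/45 = $19,143. Book value $90,372.
Year 2: $95,715 × 8/45 = $17,016. Book value $73,356.
Year 3: $95,715 × 7/45 = $14,889. Book value $58,467.
Year 4: $95,715 × 6/45 = $12,762. Book value $45,705.
Year 5: $95,715 × 5/45 = $10,635. Book value $35,070.
Year 6: $95,715 × 4/45 = $8,508. Book value $26,562.
Year 7: $95,715 × 3/45 = $6,381. Book value $20,181.
Year 8: $95,715 × 2/45 = $4,254. Book value $15,927.
Accumulated through year 8 = $109,515 − $15,927 = $93,588.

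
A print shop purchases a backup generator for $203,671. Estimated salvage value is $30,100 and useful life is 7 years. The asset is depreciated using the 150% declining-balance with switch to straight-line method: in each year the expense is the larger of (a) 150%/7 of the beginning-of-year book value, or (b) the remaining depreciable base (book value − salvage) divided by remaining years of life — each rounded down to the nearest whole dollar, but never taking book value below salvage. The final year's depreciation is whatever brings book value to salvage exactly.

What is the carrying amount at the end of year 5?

$60,991

Depreciable base = $203,671 − $30,100 = $173,571.
Year 1: DB = ⌊$203,671 × 150%/7⌋ = $43,643; SL = ⌊$173,571/7⌋ = $24,795 → take DB $43,643. Book value $160,028.
Year 2: DB = ⌊$160,028 × 150%/7⌋ = $34,291; SL = ⌊$129,928/6⌋ = $21,654 → take DB $34,291. Book value $125,737.
Year 3: DB = ⌊$125,737 × 150%/7⌋ = $26,943; SL = ⌊$95,637/5⌋ = $19,127 → take DB $26,943. Book value $98,794.
Year 4: DB = ⌊$98,794 × 150%/7⌋ = $21,170; SL = ⌊$68,694/4⌋ = $17,173 → take DB $21,170. Book value $77,624.
Year 5: DB = ⌊$77,624 × 150%/7⌋ = $16,633; SL = ⌊$47,524/3⌋ = $15,841 → take DB $16,633. Book value $60,991.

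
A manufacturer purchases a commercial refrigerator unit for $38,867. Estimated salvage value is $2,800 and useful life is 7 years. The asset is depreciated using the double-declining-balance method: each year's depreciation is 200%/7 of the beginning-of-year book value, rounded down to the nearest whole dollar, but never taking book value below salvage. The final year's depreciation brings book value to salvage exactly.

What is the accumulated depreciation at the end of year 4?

Depreciable base = $38,867 − $2,800 = $36,067.
Year 1: ⌊$38,867 × 200%/7⌋ = $11,104. Book value $27,763.
Year 2: ⌊$27,763 × 200%/7⌋ = $7,932. Book value $19,831.
Year 3: ⌊$19,831 × 200%/7⌋ = $5,666. Book value $14,165.
Year 4: ⌊$14,165 × 200%/7⌋ = $4,047. Book value $10,118.
Accumulated through year 4 = $38,867 − $10,118 = $28,749.

$28,749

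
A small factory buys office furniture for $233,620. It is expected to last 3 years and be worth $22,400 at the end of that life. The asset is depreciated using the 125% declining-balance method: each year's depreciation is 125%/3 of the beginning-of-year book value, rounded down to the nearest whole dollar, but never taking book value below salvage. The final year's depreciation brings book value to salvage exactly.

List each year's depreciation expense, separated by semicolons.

$97,341; $56,782; $57,097

Depreciable base = $233,620 − $22,400 = $211,220.
Year 1: ⌊$233,620 × 125%/3⌋ = $97,341. Book value $136,279.
Year 2: ⌊$136,279 × 125%/3⌋ = $56,782. Book value $79,497.
Year 3 (final): $79,497 − $22,400 = $57,097. Book value $22,400.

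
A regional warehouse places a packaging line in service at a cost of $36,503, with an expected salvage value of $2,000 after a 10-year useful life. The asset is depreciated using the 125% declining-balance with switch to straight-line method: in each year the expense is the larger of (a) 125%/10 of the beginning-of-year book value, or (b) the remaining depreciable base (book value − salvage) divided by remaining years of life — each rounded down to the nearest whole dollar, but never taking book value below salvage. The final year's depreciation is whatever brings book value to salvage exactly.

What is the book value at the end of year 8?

$8,416

Depreciable base = $36,503 − $2,000 = $34,503.
Year 1: DB = ⌊$36,503 × 125%/10⌋ = $4,562; SL = ⌊$34,503/10⌋ = $3,450 → take DB $4,562. Book value $31,941.
Year 2: DB = ⌊$31,941 × 125%/10⌋ = $3,992; SL = ⌊$29,941/9⌋ = $3,326 → take DB $3,992. Book value $27,949.
Year 3: DB = ⌊$27,949 × 125%/10⌋ = $3,493; SL = ⌊$25,949/8⌋ = $3,243 → take DB $3,493. Book value $24,456.
Year 4: DB = ⌊$24,456 × 125%/10⌋ = $3,057; SL = ⌊$22,456/7⌋ = $3,208 → take SL $3,208. Book value $21,248.
Year 5: DB = ⌊$21,248 × 125%/10⌋ = $2,656; SL = ⌊$19,248/6⌋ = $3,208 → take SL $3,208. Book value $18,040.
Year 6: DB = ⌊$18,040 × 125%/10⌋ = $2,255; SL = ⌊$16,040/5⌋ = $3,208 → take SL $3,208. Book value $14,832.
Year 7: DB = ⌊$14,832 × 125%/10⌋ = $1,854; SL = ⌊$12,832/4⌋ = $3,208 → take SL $3,208. Book value $11,624.
Year 8: DB = ⌊$11,624 × 125%/10⌋ = $1,453; SL = ⌊$9,624/3⌋ = $3,208 → take SL $3,208. Book value $8,416.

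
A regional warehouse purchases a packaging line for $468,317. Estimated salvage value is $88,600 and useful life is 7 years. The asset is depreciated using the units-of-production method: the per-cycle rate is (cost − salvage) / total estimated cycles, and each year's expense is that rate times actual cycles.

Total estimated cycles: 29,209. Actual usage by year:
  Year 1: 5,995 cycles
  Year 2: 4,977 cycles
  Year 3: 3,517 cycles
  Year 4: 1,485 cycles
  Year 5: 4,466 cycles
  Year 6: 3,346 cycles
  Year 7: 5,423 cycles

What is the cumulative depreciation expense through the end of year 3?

$188,357

Depreciable base = $468,317 − $88,600 = $379,717.
Rate = $379,717 / 29,209 cycles = $13 per cycle.
Year 1: 5,995 × $13 = $77,935. Book value $390,382.
Year 2: 4,977 × $13 = $64,701. Book value $325,681.
Year 3: 3,517 × $13 = $45,721. Book value $279,960.
Accumulated through year 3 = $468,317 − $279,960 = $188,357.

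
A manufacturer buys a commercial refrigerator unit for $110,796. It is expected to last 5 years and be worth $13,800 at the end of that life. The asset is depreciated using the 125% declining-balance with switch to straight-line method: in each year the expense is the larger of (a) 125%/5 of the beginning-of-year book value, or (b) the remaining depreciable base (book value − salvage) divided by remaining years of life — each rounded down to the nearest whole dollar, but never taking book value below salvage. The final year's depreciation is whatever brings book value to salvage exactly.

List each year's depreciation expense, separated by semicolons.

$27,699; $20,774; $16,174; $16,174; $16,175

Depreciable base = $110,796 − $13,800 = $96,996.
Year 1: DB = ⌊$110,796 × 125%/5⌋ = $27,699; SL = ⌊$96,996/5⌋ = $19,399 → take DB $27,699. Book value $83,097.
Year 2: DB = ⌊$83,097 × 125%/5⌋ = $20,774; SL = ⌊$69,297/4⌋ = $17,324 → take DB $20,774. Book value $62,323.
Year 3: DB = ⌊$62,323 × 125%/5⌋ = $15,580; SL = ⌊$48,523/3⌋ = $16,174 → take SL $16,174. Book value $46,149.
Year 4: DB = ⌊$46,149 × 125%/5⌋ = $11,537; SL = ⌊$32,349/2⌋ = $16,174 → take SL $16,174. Book value $29,975.
Year 5 (final): $29,975 − $13,800 = $16,175. Book value $13,800.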